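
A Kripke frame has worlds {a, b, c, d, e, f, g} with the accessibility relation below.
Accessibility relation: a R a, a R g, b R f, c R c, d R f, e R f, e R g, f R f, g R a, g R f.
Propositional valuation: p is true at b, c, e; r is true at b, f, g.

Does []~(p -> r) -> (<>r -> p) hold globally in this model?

Let φ = []~(p -> r) -> (<>r -> p). Evaluate φ at each world:
  a (successors {a, g}): φ is true.
  b (successors {f}): φ is true.
  c (successors {c}): φ is true.
  d (successors {f}): φ is true.
  e (successors {f, g}): φ is true.
  f (successors {f}): φ is true.
  g (successors {a, f}): φ is true.
For instance, at a:
  At a: []~(p -> r) is false, <>r -> p is false, so []~(p -> r) -> (<>r -> p) is true.
    At a: []~(p -> r) requires ~(p -> r) at every successor {a, g}.
      ~(p -> r) fails at a, so []~(p -> r) is false at a.
    At a: <>r is true, p is false, so <>r -> p is false.
      At a: <>r requires r at some successor in {a, g}.
        r holds at g, so <>r is true at a.

Yes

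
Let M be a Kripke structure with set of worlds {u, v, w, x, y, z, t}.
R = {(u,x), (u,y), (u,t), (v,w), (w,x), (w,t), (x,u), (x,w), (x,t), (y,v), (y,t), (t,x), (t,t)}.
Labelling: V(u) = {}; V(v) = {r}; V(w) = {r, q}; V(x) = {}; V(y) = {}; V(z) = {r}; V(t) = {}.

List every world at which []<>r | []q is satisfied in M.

v, z

Let φ = []<>r | []q. Evaluate φ at each world:
  u (successors {x, y, t}): φ is false.
  v (successors {w}): φ is true.
  w (successors {x, t}): φ is false.
  x (successors {u, w, t}): φ is false.
  y (successors {v, t}): φ is false.
  z (successors ∅): φ is true.
  t (successors {x, t}): φ is false.
For instance, at u:
  At u: []<>r is false, []q is false, so []<>r | []q is false.
    At u: []<>r requires <>r at every successor {x, y, t}.
      <>r fails at t, so []<>r is false at u.
    At u: []q requires q at every successor {x, y, t}.
      q fails at x, so []q is false at u.
Satisfying worlds: {v, z}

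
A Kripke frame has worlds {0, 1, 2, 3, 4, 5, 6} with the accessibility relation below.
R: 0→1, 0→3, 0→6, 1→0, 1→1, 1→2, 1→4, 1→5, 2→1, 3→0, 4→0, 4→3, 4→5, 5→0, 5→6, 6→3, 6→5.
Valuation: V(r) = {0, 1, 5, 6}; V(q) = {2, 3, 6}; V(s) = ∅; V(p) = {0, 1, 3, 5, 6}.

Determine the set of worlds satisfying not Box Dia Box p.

1

Let φ = not Box Dia Box p. Evaluate φ at each world:
  0 (successors {1, 3, 6}): φ is false.
  1 (successors {0, 1, 2, 4, 5}): φ is true.
  2 (successors {1}): φ is false.
  3 (successors {0}): φ is false.
  4 (successors {0, 3, 5}): φ is false.
  5 (successors {0, 6}): φ is false.
  6 (successors {3, 5}): φ is false.
For instance, at 1:
  At 1: Box Dia Box p is false, so not Box Dia Box p is true.
    At 1: Box Dia Box p requires Dia Box p at every successor {0, 1, 2, 4, 5}.
      Dia Box p fails at 2, so Box Dia Box p is false at 1.
Satisfying worlds: {1}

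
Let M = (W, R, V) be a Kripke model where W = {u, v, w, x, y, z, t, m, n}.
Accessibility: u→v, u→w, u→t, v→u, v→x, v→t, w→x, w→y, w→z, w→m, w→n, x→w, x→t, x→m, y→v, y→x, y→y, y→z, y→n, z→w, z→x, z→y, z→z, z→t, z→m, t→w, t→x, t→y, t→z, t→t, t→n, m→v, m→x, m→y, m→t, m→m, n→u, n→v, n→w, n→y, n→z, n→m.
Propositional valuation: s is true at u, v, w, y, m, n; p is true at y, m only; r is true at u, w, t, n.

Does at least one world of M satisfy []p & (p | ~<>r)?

Recall that []ψ holds at a world iff ψ holds at every accessible world, and <>ψ holds iff ψ holds at some accessible world.
Let φ = []p & (p | ~<>r). Evaluate φ at each world:
  u (successors {v, w, t}): φ is false.
  v (successors {u, x, t}): φ is false.
  w (successors {x, y, z, m, n}): φ is false.
  x (successors {w, t, m}): φ is false.
  y (successors {v, x, y, z, n}): φ is false.
  z (successors {w, x, y, z, t, m}): φ is false.
  t (successors {w, x, y, z, t, n}): φ is false.
  m (successors {v, x, y, t, m}): φ is false.
  n (successors {u, v, w, y, z, m}): φ is false.
For instance, at z:
  At z: []p is false, p | ~<>r is false, so []p & (p | ~<>r) is false.
    At z: []p requires p at every successor {w, x, y, z, t, m}.
      p fails at w, so []p is false at z.
    At z: p is false, ~<>r is false, so p | ~<>r is false.
      At z: <>r is true, so ~<>r is false.

No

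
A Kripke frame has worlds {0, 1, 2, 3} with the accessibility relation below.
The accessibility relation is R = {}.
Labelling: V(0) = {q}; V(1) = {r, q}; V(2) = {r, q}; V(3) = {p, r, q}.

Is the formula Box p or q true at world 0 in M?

Yes

At 0: Box p is true, q is true, so Box p or q is true.
  At 0: no accessible worlds, so Box p holds vacuously.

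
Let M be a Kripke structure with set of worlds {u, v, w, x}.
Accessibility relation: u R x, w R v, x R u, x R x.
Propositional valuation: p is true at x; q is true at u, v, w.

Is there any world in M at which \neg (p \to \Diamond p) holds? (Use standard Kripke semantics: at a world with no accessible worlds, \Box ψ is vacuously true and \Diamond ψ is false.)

Recall that \Diamond ψ holds at a world iff ψ holds at some accessible world.
Let φ = \neg (p \to \Diamond p). Evaluate φ at each world:
  u (successors {x}): φ is false.
  v (successors ∅): φ is false.
  w (successors {v}): φ is false.
  x (successors {u, x}): φ is false.
For instance, at w:
  At w: p \to \Diamond p is true, so \neg (p \to \Diamond p) is false.
    At w: p is false, \Diamond p is false, so p \to \Diamond p is true.
      At w: \Diamond p requires p at some successor in {v}.
        At v: p is false.
      So \Diamond p is false at w.

No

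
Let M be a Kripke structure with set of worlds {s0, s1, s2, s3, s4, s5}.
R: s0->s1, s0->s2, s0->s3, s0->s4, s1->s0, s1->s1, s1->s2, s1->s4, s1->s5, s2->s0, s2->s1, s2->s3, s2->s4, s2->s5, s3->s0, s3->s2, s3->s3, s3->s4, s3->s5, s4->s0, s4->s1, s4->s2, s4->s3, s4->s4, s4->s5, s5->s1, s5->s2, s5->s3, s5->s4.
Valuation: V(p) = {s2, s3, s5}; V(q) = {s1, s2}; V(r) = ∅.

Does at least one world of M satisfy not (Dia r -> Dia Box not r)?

Let φ = not (Dia r -> Dia Box not r). Evaluate φ at each world:
  s0 (successors {s1, s2, s3, s4}): φ is false.
  s1 (successors {s0, s1, s2, s4, s5}): φ is false.
  s2 (successors {s0, s1, s3, s4, s5}): φ is false.
  s3 (successors {s0, s2, s3, s4, s5}): φ is false.
  s4 (successors {s0, s1, s2, s3, s4, s5}): φ is false.
  s5 (successors {s1, s2, s3, s4}): φ is false.
For instance, at s4:
  At s4: Dia r -> Dia Box not r is true, so not (Dia r -> Dia Box not r) is false.
    At s4: Dia r is false, Dia Box not r is true, so Dia r -> Dia Box not r is true.
      At s4: Dia r requires r at some successor in {s0, s1, s2, s3, s4, s5}.
        At s0: r is false.
        At s1: r is false.
        At s2: r is false.
        At s3: r is false.
        At s4: r is false.
        At s5: r is false.
      So Dia r is false at s4.
      At s4: Dia Box not r requires Box not r at some successor in {s0, s1, s2, s3, s4, s5}.
        Box not r holds at s0, so Dia Box not r is true at s4.

No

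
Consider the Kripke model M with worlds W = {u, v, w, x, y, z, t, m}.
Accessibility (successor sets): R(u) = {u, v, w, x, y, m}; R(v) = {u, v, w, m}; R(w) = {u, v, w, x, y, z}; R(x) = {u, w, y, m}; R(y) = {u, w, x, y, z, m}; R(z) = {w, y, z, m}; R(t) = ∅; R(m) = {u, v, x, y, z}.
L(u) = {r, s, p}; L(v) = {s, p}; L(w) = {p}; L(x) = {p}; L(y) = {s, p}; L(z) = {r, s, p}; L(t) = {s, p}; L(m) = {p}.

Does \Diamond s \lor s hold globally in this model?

Let φ = \Diamond s \lor s. Evaluate φ at each world:
  u (successors {u, v, w, x, y, m}): φ is true.
  v (successors {u, v, w, m}): φ is true.
  w (successors {u, v, w, x, y, z}): φ is true.
  x (successors {u, w, y, m}): φ is true.
  y (successors {u, w, x, y, z, m}): φ is true.
  z (successors {w, y, z, m}): φ is true.
  t (successors ∅): φ is true.
  m (successors {u, v, x, y, z}): φ is true.
For instance, at x:
  At x: \Diamond s is true, s is false, so \Diamond s \lor s is true.
    At x: \Diamond s requires s at some successor in {u, w, y, m}.
      s holds at u, so \Diamond s is true at x.

Yes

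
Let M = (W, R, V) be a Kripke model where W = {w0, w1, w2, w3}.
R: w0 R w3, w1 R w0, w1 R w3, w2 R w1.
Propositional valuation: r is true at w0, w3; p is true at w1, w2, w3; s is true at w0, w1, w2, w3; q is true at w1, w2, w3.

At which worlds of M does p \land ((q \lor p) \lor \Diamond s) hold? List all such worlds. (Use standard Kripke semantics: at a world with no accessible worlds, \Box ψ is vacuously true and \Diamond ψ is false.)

Let φ = p \land ((q \lor p) \lor \Diamond s). Evaluate φ at each world:
  w0 (successors {w3}): φ is false.
  w1 (successors {w0, w3}): φ is true.
  w2 (successors {w1}): φ is true.
  w3 (successors ∅): φ is true.
For instance, at w2:
  At w2: p is true, (q \lor p) \lor \Diamond s is true, so p \land ((q \lor p) \lor \Diamond s) is true.
    At w2: q \lor p is true, \Diamond s is true, so (q \lor p) \lor \Diamond s is true.
      At w2: \Diamond s requires s at some successor in {w1}.
        s holds at w1, so \Diamond s is true at w2.
Satisfying worlds: {w1, w2, w3}

w1, w2, w3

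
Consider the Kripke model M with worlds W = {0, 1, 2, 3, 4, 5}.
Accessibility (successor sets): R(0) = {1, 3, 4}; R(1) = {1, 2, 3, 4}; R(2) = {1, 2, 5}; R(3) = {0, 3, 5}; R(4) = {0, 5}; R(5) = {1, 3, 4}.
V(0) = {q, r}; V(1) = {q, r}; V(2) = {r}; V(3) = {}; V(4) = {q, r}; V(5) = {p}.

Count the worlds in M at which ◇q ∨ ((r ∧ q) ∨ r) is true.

6

Recall that ◇ψ holds at a world iff ψ holds at some accessible world.
Let φ = ◇q ∨ ((r ∧ q) ∨ r). Evaluate φ at each world:
  0 (successors {1, 3, 4}): φ is true.
  1 (successors {1, 2, 3, 4}): φ is true.
  2 (successors {1, 2, 5}): φ is true.
  3 (successors {0, 3, 5}): φ is true.
  4 (successors {0, 5}): φ is true.
  5 (successors {1, 3, 4}): φ is true.
For instance, at 2:
  At 2: ◇q is true, (r ∧ q) ∨ r is true, so ◇q ∨ ((r ∧ q) ∨ r) is true.
    At 2: ◇q requires q at some successor in {1, 2, 5}.
      q holds at 1, so ◇q is true at 2.
Satisfying worlds: {0, 1, 2, 3, 4, 5}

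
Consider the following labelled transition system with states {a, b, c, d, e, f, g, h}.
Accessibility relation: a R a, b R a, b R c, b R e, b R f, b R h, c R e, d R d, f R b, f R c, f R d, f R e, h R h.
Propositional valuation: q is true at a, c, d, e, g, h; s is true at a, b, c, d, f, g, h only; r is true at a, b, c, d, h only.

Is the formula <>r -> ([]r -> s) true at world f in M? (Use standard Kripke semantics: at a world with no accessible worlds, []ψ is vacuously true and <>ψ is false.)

Yes

At f: <>r is true, []r -> s is true, so <>r -> ([]r -> s) is true.
  At f: <>r requires r at some successor in {b, c, d, e}.
    r holds at b, so <>r is true at f.
  At f: []r is false, s is true, so []r -> s is true.
    At f: []r requires r at every successor {b, c, d, e}.
      r fails at e, so []r is false at f.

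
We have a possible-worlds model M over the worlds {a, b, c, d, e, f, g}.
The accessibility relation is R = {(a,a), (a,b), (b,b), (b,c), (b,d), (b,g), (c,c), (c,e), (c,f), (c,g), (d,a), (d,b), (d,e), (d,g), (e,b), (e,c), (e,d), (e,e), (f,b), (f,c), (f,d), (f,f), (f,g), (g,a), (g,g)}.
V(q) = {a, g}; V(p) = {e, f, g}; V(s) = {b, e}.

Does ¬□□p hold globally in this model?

Yes

Recall that □ψ holds at a world iff ψ holds at every accessible world, and ◇ψ holds iff ψ holds at some accessible world.
Let φ = ¬□□p. Evaluate φ at each world:
  a (successors {a, b}): φ is true.
  b (successors {b, c, d, g}): φ is true.
  c (successors {c, e, f, g}): φ is true.
  d (successors {a, b, e, g}): φ is true.
  e (successors {b, c, d, e}): φ is true.
  f (successors {b, c, d, f, g}): φ is true.
  g (successors {a, g}): φ is true.
For instance, at a:
  At a: □□p is false, so ¬□□p is true.
    At a: □□p requires □p at every successor {a, b}.
      □p fails at a, so □□p is false at a.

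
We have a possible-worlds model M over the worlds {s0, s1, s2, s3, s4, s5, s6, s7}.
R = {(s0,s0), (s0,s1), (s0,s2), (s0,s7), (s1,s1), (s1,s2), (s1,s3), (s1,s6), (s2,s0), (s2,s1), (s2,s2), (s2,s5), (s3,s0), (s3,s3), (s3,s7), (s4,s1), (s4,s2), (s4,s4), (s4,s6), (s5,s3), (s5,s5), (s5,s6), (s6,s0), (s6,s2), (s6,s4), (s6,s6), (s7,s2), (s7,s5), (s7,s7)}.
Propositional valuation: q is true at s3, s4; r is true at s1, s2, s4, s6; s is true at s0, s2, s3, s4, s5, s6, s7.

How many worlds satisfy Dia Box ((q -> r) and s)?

7

Recall that Box ψ holds at a world iff ψ holds at every accessible world, and Dia ψ holds iff ψ holds at some accessible world.
Let φ = Dia Box ((q -> r) and s). Evaluate φ at each world:
  s0 (successors {s0, s1, s2, s7}): φ is true.
  s1 (successors {s1, s2, s3, s6}): φ is true.
  s2 (successors {s0, s1, s2, s5}): φ is false.
  s3 (successors {s0, s3, s7}): φ is true.
  s4 (successors {s1, s2, s4, s6}): φ is true.
  s5 (successors {s3, s5, s6}): φ is true.
  s6 (successors {s0, s2, s4, s6}): φ is true.
  s7 (successors {s2, s5, s7}): φ is true.
For instance, at s0:
  At s0: Dia Box ((q -> r) and s) requires Box ((q -> r) and s) at some successor in {s0, s1, s2, s7}.
    Box ((q -> r) and s) holds at s7, so Dia Box ((q -> r) and s) is true at s0.
      At s7: Box ((q -> r) and s) requires (q -> r) and s at every successor {s2, s5, s7}.
        At s2: (q -> r) and s is true.
        At s5: (q -> r) and s is true.
        At s7: (q -> r) and s is true.
      So Box ((q -> r) and s) is true at s7.
Satisfying worlds: {s0, s1, s3, s4, s5, s6, s7}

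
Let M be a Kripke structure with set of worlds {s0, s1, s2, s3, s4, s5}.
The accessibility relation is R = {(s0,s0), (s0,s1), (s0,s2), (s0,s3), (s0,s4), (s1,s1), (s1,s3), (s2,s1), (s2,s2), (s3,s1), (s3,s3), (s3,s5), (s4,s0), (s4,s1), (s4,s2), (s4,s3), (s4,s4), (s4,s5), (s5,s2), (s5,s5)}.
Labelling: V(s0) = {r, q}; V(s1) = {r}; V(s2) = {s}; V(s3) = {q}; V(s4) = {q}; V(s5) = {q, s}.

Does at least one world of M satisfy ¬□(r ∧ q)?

Let φ = ¬□(r ∧ q). Evaluate φ at each world:
  s0 (successors {s0, s1, s2, s3, s4}): φ is true.
  s1 (successors {s1, s3}): φ is true.
  s2 (successors {s1, s2}): φ is true.
  s3 (successors {s1, s3, s5}): φ is true.
  s4 (successors {s0, s1, s2, s3, s4, s5}): φ is true.
  s5 (successors {s2, s5}): φ is true.
Detail at s0 (witness):
  At s0: □(r ∧ q) is false, so ¬□(r ∧ q) is true.
    At s0: □(r ∧ q) requires r ∧ q at every successor {s0, s1, s2, s3, s4}.
      r ∧ q fails at s1, so □(r ∧ q) is false at s0.

Yes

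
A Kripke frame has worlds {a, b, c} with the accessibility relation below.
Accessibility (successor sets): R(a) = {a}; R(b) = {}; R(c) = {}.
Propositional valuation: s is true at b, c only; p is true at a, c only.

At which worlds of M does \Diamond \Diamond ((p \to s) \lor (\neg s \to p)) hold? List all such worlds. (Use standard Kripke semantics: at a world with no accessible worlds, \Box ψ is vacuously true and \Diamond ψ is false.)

Recall that \Diamond ψ holds at a world iff ψ holds at some accessible world.
Let φ = \Diamond \Diamond ((p \to s) \lor (\neg s \to p)). Evaluate φ at each world:
  a (successors {a}): φ is true.
  b (successors ∅): φ is false.
  c (successors ∅): φ is false.
For instance, at a:
  At a: \Diamond \Diamond ((p \to s) \lor (\neg s \to p)) requires \Diamond ((p \to s) \lor (\neg s \to p)) at some successor in {a}.
    \Diamond ((p \to s) \lor (\neg s \to p)) holds at a, so \Diamond \Diamond ((p \to s) \lor (\neg s \to p)) is true at a.
      At a: \Diamond ((p \to s) \lor (\neg s \to p)) requires (p \to s) \lor (\neg s \to p) at some successor in {a}.
        (p \to s) \lor (\neg s \to p) holds at a, so \Diamond ((p \to s) \lor (\neg s \to p)) is true at a.
Satisfying worlds: {a}

a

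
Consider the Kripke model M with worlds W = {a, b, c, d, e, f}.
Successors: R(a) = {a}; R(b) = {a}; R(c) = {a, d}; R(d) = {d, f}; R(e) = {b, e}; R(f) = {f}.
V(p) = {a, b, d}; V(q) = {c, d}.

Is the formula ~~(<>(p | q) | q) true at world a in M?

At a: ~(<>(p | q) | q) is false, so ~~(<>(p | q) | q) is true.
  At a: <>(p | q) | q is true, so ~(<>(p | q) | q) is false.
    At a: <>(p | q) is true, q is false, so <>(p | q) | q is true.
      At a: <>(p | q) requires p | q at some successor in {a}.
        p | q holds at a, so <>(p | q) is true at a.

Yes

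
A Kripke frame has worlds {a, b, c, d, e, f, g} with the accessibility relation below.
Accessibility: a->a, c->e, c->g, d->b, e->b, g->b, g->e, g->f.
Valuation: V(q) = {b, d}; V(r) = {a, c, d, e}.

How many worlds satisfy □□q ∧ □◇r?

Let φ = □□q ∧ □◇r. Evaluate φ at each world:
  a (successors {a}): φ is false.
  b (successors ∅): φ is true.
  c (successors {e, g}): φ is false.
  d (successors {b}): φ is false.
  e (successors {b}): φ is false.
  f (successors ∅): φ is true.
  g (successors {b, e, f}): φ is false.
For instance, at g:
  At g: □□q is true, □◇r is false, so □□q ∧ □◇r is false.
    At g: □□q requires □q at every successor {b, e, f}.
      At b: □q is true.
      At e: □q is true.
      At f: □q is true.
    So □□q is true at g.
    At g: □◇r requires ◇r at every successor {b, e, f}.
      ◇r fails at b, so □◇r is false at g.
Satisfying worlds: {b, f}

2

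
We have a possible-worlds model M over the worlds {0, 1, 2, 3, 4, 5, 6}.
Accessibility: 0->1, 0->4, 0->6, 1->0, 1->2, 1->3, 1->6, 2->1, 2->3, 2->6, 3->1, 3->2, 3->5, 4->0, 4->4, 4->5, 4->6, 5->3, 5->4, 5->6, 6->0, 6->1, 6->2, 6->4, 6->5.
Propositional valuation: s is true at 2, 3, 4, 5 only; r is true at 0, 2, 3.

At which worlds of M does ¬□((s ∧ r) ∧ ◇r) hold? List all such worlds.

0, 1, 2, 3, 4, 5, 6

Let φ = ¬□((s ∧ r) ∧ ◇r). Evaluate φ at each world:
  0 (successors {1, 4, 6}): φ is true.
  1 (successors {0, 2, 3, 6}): φ is true.
  2 (successors {1, 3, 6}): φ is true.
  3 (successors {1, 2, 5}): φ is true.
  4 (successors {0, 4, 5, 6}): φ is true.
  5 (successors {3, 4, 6}): φ is true.
  6 (successors {0, 1, 2, 4, 5}): φ is true.
For instance, at 6:
  At 6: □((s ∧ r) ∧ ◇r) is false, so ¬□((s ∧ r) ∧ ◇r) is true.
    At 6: □((s ∧ r) ∧ ◇r) requires (s ∧ r) ∧ ◇r at every successor {0, 1, 2, 4, 5}.
      (s ∧ r) ∧ ◇r fails at 0, so □((s ∧ r) ∧ ◇r) is false at 6.
Satisfying worlds: {0, 1, 2, 3, 4, 5, 6}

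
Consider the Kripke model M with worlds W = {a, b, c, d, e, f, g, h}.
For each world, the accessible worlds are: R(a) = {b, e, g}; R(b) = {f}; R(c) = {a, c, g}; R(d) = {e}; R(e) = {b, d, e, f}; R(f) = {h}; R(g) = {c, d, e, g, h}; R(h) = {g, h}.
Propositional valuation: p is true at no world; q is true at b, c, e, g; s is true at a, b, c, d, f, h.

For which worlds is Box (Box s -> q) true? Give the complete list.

Let φ = Box (Box s -> q). Evaluate φ at each world:
  a (successors {b, e, g}): φ is true.
  b (successors {f}): φ is false.
  c (successors {a, c, g}): φ is true.
  d (successors {e}): φ is true.
  e (successors {b, d, e, f}): φ is false.
  f (successors {h}): φ is true.
  g (successors {c, d, e, g, h}): φ is true.
  h (successors {g, h}): φ is true.
For instance, at f:
  At f: Box (Box s -> q) requires Box s -> q at every successor {h}.
      At h: Box s is false, q is false, so Box s -> q is true.
  So Box (Box s -> q) is true at f.
Satisfying worlds: {a, c, d, f, g, h}

a, c, d, f, g, h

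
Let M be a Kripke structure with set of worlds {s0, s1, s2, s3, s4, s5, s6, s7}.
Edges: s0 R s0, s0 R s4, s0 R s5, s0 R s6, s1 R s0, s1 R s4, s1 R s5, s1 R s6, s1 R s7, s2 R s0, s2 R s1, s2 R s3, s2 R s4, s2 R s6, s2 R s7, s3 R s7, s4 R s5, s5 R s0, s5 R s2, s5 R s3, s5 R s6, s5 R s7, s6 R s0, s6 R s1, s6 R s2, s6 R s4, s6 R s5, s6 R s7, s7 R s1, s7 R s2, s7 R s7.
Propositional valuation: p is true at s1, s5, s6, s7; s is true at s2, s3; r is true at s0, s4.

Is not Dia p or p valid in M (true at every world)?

No

Let φ = not Dia p or p. Evaluate φ at each world:
  s0 (successors {s0, s4, s5, s6}): φ is false.
  s1 (successors {s0, s4, s5, s6, s7}): φ is true.
  s2 (successors {s0, s1, s3, s4, s6, s7}): φ is false.
  s3 (successors {s7}): φ is false.
  s4 (successors {s5}): φ is false.
  s5 (successors {s0, s2, s3, s6, s7}): φ is true.
  s6 (successors {s0, s1, s2, s4, s5, s7}): φ is true.
  s7 (successors {s1, s2, s7}): φ is true.
Detail at s0 (counterexample):
  At s0: not Dia p is false, p is false, so not Dia p or p is false.
    At s0: Dia p is true, so not Dia p is false.
      At s0: Dia p requires p at some successor in {s0, s4, s5, s6}.
        p holds at s5, so Dia p is true at s0.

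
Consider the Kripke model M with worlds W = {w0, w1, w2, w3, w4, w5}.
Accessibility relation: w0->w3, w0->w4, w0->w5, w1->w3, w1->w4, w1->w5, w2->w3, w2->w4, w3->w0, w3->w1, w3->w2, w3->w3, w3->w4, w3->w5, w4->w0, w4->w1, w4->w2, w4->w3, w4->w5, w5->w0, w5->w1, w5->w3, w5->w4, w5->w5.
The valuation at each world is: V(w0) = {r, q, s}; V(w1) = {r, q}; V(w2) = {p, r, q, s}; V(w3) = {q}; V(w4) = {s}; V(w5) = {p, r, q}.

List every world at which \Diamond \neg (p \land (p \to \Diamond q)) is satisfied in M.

Let φ = \Diamond \neg (p \land (p \to \Diamond q)). Evaluate φ at each world:
  w0 (successors {w3, w4, w5}): φ is true.
  w1 (successors {w3, w4, w5}): φ is true.
  w2 (successors {w3, w4}): φ is true.
  w3 (successors {w0, w1, w2, w3, w4, w5}): φ is true.
  w4 (successors {w0, w1, w2, w3, w5}): φ is true.
  w5 (successors {w0, w1, w3, w4, w5}): φ is true.
For instance, at w0:
  At w0: \Diamond \neg (p \land (p \to \Diamond q)) requires \neg (p \land (p \to \Diamond q)) at some successor in {w3, w4, w5}.
    \neg (p \land (p \to \Diamond q)) holds at w3, so \Diamond \neg (p \land (p \to \Diamond q)) is true at w0.
      At w3: p \land (p \to \Diamond q) is false, so \neg (p \land (p \to \Diamond q)) is true.
Satisfying worlds: {w0, w1, w2, w3, w4, w5}

w0, w1, w2, w3, w4, w5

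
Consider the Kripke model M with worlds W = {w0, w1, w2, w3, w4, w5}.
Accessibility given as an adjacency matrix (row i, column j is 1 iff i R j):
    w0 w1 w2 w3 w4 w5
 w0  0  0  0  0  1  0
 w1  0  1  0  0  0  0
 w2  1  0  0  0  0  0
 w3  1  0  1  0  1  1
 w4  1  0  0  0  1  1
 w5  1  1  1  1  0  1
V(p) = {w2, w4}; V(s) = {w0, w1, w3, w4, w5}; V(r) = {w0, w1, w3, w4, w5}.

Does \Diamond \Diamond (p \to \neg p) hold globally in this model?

No

Let φ = \Diamond \Diamond (p \to \neg p). Evaluate φ at each world:
  w0 (successors {w4}): φ is true.
  w1 (successors {w1}): φ is true.
  w2 (successors {w0}): φ is false.
  w3 (successors {w0, w2, w4, w5}): φ is true.
  w4 (successors {w0, w4, w5}): φ is true.
  w5 (successors {w0, w1, w2, w3, w5}): φ is true.
Detail at w2 (counterexample):
  At w2: \Diamond \Diamond (p \to \neg p) requires \Diamond (p \to \neg p) at some successor in {w0}.
    At w0: \Diamond (p \to \neg p) is false.
  So \Diamond \Diamond (p \to \neg p) is false at w2.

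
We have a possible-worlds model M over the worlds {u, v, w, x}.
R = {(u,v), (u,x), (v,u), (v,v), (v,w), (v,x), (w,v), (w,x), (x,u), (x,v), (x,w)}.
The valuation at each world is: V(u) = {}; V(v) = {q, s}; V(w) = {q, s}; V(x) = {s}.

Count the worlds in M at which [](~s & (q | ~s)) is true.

0

Recall that []ψ holds at a world iff ψ holds at every accessible world, and <>ψ holds iff ψ holds at some accessible world.
Let φ = [](~s & (q | ~s)). Evaluate φ at each world:
  u (successors {v, x}): φ is false.
  v (successors {u, v, w, x}): φ is false.
  w (successors {v, x}): φ is false.
  x (successors {u, v, w}): φ is false.
For instance, at w:
  At w: [](~s & (q | ~s)) requires ~s & (q | ~s) at every successor {v, x}.
    ~s & (q | ~s) fails at v, so [](~s & (q | ~s)) is false at w.
Satisfying worlds: none.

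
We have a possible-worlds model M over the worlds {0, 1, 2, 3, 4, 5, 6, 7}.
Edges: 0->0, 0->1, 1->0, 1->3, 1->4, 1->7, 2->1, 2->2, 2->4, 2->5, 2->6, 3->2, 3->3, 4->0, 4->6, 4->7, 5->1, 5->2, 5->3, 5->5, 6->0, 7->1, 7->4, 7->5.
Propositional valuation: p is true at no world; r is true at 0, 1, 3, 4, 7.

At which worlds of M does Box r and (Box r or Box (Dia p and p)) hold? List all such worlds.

0, 1, 6

Let φ = Box r and (Box r or Box (Dia p and p)). Evaluate φ at each world:
  0 (successors {0, 1}): φ is true.
  1 (successors {0, 3, 4, 7}): φ is true.
  2 (successors {1, 2, 4, 5, 6}): φ is false.
  3 (successors {2, 3}): φ is false.
  4 (successors {0, 6, 7}): φ is false.
  5 (successors {1, 2, 3, 5}): φ is false.
  6 (successors {0}): φ is true.
  7 (successors {1, 4, 5}): φ is false.
For instance, at 2:
  At 2: Box r is false, Box r or Box (Dia p and p) is false, so Box r and (Box r or Box (Dia p and p)) is false.
    At 2: Box r requires r at every successor {1, 2, 4, 5, 6}.
      r fails at 2, so Box r is false at 2.
    At 2: Box r is false, Box (Dia p and p) is false, so Box r or Box (Dia p and p) is false.
      At 2: Box r requires r at every successor {1, 2, 4, 5, 6}.
        r fails at 2, so Box r is false at 2.
      At 2: Box (Dia p and p) requires Dia p and p at every successor {1, 2, 4, 5, 6}.
        Dia p and p fails at 1, so Box (Dia p and p) is false at 2.
Satisfying worlds: {0, 1, 6}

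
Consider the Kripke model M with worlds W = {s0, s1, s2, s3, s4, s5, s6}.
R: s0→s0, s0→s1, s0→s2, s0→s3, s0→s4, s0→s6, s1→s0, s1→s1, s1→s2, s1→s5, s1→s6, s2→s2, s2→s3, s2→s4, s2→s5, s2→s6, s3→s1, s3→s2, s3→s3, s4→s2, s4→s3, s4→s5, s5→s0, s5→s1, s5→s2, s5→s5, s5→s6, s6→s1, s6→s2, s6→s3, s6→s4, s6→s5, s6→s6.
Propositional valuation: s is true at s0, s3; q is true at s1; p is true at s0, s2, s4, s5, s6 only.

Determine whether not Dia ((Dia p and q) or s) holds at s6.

At s6: Dia ((Dia p and q) or s) is true, so not Dia ((Dia p and q) or s) is false.
  At s6: Dia ((Dia p and q) or s) requires (Dia p and q) or s at some successor in {s1, s2, s3, s4, s5, s6}.
    (Dia p and q) or s holds at s1, so Dia ((Dia p and q) or s) is true at s6.
      At s1: Dia p and q is true, s is false, so (Dia p and q) or s is true.

No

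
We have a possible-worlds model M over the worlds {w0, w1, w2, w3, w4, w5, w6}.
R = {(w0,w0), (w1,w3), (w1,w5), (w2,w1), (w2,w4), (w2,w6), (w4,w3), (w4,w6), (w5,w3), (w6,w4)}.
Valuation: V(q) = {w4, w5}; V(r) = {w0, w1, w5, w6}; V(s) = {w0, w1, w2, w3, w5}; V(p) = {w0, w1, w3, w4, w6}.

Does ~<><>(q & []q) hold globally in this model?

Yes

Let φ = ~<><>(q & []q). Evaluate φ at each world:
  w0 (successors {w0}): φ is true.
  w1 (successors {w3, w5}): φ is true.
  w2 (successors {w1, w4, w6}): φ is true.
  w3 (successors ∅): φ is true.
  w4 (successors {w3, w6}): φ is true.
  w5 (successors {w3}): φ is true.
  w6 (successors {w4}): φ is true.
For instance, at w5:
  At w5: <><>(q & []q) is false, so ~<><>(q & []q) is true.
    At w5: <><>(q & []q) requires <>(q & []q) at some successor in {w3}.
      At w3: <>(q & []q) is false.
    So <><>(q & []q) is false at w5.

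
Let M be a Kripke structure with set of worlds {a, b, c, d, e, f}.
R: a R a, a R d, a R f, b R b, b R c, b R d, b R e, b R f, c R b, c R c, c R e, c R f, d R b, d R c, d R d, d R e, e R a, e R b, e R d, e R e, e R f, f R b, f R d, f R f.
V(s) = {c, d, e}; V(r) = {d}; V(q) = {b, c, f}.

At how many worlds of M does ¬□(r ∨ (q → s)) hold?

6

Let φ = ¬□(r ∨ (q → s)). Evaluate φ at each world:
  a (successors {a, d, f}): φ is true.
  b (successors {b, c, d, e, f}): φ is true.
  c (successors {b, c, e, f}): φ is true.
  d (successors {b, c, d, e}): φ is true.
  e (successors {a, b, d, e, f}): φ is true.
  f (successors {b, d, f}): φ is true.
For instance, at d:
  At d: □(r ∨ (q → s)) is false, so ¬□(r ∨ (q → s)) is true.
    At d: □(r ∨ (q → s)) requires r ∨ (q → s) at every successor {b, c, d, e}.
      r ∨ (q → s) fails at b, so □(r ∨ (q → s)) is false at d.
Satisfying worlds: {a, b, c, d, e, f}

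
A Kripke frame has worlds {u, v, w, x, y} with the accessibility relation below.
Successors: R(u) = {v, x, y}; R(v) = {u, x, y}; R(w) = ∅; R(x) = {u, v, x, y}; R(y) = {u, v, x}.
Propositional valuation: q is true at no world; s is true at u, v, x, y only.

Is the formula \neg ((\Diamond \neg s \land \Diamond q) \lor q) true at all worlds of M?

Yes

Recall that \Diamond ψ holds at a world iff ψ holds at some accessible world.
Let φ = \neg ((\Diamond \neg s \land \Diamond q) \lor q). Evaluate φ at each world:
  u (successors {v, x, y}): φ is true.
  v (successors {u, x, y}): φ is true.
  w (successors ∅): φ is true.
  x (successors {u, v, x, y}): φ is true.
  y (successors {u, v, x}): φ is true.
For instance, at y:
  At y: (\Diamond \neg s \land \Diamond q) \lor q is false, so \neg ((\Diamond \neg s \land \Diamond q) \lor q) is true.
    At y: \Diamond \neg s \land \Diamond q is false, q is false, so (\Diamond \neg s \land \Diamond q) \lor q is false.
      At y: \Diamond \neg s is false, \Diamond q is false, so \Diamond \neg s \land \Diamond q is false.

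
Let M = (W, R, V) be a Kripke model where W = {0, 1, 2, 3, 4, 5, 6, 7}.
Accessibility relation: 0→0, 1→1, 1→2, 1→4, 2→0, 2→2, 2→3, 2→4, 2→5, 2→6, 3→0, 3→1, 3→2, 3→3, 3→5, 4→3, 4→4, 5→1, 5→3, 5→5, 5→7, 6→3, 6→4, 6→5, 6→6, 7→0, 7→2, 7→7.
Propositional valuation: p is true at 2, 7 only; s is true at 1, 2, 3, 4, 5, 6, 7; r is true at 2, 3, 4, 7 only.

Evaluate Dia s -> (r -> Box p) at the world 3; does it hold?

No

At 3: Dia s is true, r -> Box p is false, so Dia s -> (r -> Box p) is false.
  At 3: Dia s requires s at some successor in {0, 1, 2, 3, 5}.
    s holds at 1, so Dia s is true at 3.
  At 3: r is true, Box p is false, so r -> Box p is false.
    At 3: Box p requires p at every successor {0, 1, 2, 3, 5}.
      p fails at 0, so Box p is false at 3.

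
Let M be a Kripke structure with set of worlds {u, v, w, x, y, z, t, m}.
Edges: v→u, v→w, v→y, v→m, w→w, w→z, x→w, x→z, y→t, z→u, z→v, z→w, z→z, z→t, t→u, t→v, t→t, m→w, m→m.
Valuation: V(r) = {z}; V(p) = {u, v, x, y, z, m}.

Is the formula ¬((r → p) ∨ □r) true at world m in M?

No

At m: (r → p) ∨ □r is true, so ¬((r → p) ∨ □r) is false.
  At m: r → p is true, □r is false, so (r → p) ∨ □r is true.
    At m: □r requires r at every successor {w, m}.
      r fails at w, so □r is false at m.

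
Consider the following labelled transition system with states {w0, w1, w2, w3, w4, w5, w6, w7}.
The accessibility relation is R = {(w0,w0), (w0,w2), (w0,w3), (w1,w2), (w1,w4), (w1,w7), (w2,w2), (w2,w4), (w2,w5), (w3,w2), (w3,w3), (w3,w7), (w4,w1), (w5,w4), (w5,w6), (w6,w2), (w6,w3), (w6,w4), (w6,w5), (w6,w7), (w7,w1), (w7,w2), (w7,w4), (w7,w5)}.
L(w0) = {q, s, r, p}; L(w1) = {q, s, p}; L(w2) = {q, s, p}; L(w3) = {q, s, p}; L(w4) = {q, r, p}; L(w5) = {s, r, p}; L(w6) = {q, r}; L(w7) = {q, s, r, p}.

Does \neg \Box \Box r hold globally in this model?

Yes

Let φ = \neg \Box \Box r. Evaluate φ at each world:
  w0 (successors {w0, w2, w3}): φ is true.
  w1 (successors {w2, w4, w7}): φ is true.
  w2 (successors {w2, w4, w5}): φ is true.
  w3 (successors {w2, w3, w7}): φ is true.
  w4 (successors {w1}): φ is true.
  w5 (successors {w4, w6}): φ is true.
  w6 (successors {w2, w3, w4, w5, w7}): φ is true.
  w7 (successors {w1, w2, w4, w5}): φ is true.
For instance, at w0:
  At w0: \Box \Box r is false, so \neg \Box \Box r is true.
    At w0: \Box \Box r requires \Box r at every successor {w0, w2, w3}.
      \Box r fails at w0, so \Box \Box r is false at w0.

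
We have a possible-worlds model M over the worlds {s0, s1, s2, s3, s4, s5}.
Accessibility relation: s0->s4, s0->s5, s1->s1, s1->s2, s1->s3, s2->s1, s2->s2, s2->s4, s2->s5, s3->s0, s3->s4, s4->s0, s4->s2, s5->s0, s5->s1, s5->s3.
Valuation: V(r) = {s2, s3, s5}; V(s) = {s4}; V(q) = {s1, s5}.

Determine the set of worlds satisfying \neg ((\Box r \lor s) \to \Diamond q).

s4

Let φ = \neg ((\Box r \lor s) \to \Diamond q). Evaluate φ at each world:
  s0 (successors {s4, s5}): φ is false.
  s1 (successors {s1, s2, s3}): φ is false.
  s2 (successors {s1, s2, s4, s5}): φ is false.
  s3 (successors {s0, s4}): φ is false.
  s4 (successors {s0, s2}): φ is true.
  s5 (successors {s0, s1, s3}): φ is false.
For instance, at s4:
  At s4: (\Box r \lor s) \to \Diamond q is false, so \neg ((\Box r \lor s) \to \Diamond q) is true.
    At s4: \Box r \lor s is true, \Diamond q is false, so (\Box r \lor s) \to \Diamond q is false.
      At s4: \Box r is false, s is true, so \Box r \lor s is true.
      At s4: \Diamond q requires q at some successor in {s0, s2}.
        At s0: q is false.
        At s2: q is false.
      So \Diamond q is false at s4.
Satisfying worlds: {s4}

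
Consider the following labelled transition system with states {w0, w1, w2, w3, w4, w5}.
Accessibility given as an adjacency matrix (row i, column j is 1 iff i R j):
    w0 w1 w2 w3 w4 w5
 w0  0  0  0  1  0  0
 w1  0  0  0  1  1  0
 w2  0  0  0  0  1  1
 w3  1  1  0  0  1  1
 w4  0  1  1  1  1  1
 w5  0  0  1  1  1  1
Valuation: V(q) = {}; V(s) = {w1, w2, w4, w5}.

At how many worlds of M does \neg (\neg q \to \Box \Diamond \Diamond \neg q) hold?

Let φ = \neg (\neg q \to \Box \Diamond \Diamond \neg q). Evaluate φ at each world:
  w0 (successors {w3}): φ is false.
  w1 (successors {w3, w4}): φ is false.
  w2 (successors {w4, w5}): φ is false.
  w3 (successors {w0, w1, w4, w5}): φ is false.
  w4 (successors {w1, w2, w3, w4, w5}): φ is false.
  w5 (successors {w2, w3, w4, w5}): φ is false.
For instance, at w4:
  At w4: \neg q \to \Box \Diamond \Diamond \neg q is true, so \neg (\neg q \to \Box \Diamond \Diamond \neg q) is false.
    At w4: \neg q is true, \Box \Diamond \Diamond \neg q is true, so \neg q \to \Box \Diamond \Diamond \neg q is true.
      At w4: \Box \Diamond \Diamond \neg q requires \Diamond \Diamond \neg q at every successor {w1, w2, w3, w4, w5}.
        At w1: \Diamond \Diamond \neg q is true.
        At w2: \Diamond \Diamond \neg q is true.
        At w3: \Diamond \Diamond \neg q is true.
        At w4: \Diamond \Diamond \neg q is true.
        At w5: \Diamond \Diamond \neg q is true.
      So \Box \Diamond \Diamond \neg q is true at w4.
Satisfying worlds: none.

0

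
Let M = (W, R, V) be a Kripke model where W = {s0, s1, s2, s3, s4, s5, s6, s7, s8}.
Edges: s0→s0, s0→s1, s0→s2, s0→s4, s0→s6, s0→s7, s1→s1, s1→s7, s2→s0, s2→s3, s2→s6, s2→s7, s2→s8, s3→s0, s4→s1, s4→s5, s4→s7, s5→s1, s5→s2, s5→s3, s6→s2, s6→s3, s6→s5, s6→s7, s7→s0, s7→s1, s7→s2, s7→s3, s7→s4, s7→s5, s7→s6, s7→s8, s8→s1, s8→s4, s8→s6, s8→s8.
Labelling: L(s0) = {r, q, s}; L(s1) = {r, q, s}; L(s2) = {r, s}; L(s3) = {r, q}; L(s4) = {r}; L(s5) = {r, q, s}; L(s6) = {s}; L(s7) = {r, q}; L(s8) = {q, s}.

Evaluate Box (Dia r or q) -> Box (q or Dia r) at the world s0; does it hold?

At s0: Box (Dia r or q) is true, Box (q or Dia r) is true, so Box (Dia r or q) -> Box (q or Dia r) is true.
  At s0: Box (Dia r or q) requires Dia r or q at every successor {s0, s1, s2, s4, s6, s7}.
    At s0: Dia r or q is true.
    At s1: Dia r or q is true.
    At s2: Dia r or q is true.
    At s4: Dia r or q is true.
    At s6: Dia r or q is true.
    At s7: Dia r or q is true.
  So Box (Dia r or q) is true at s0.
  At s0: Box (q or Dia r) requires q or Dia r at every successor {s0, s1, s2, s4, s6, s7}.
    At s0: q or Dia r is true.
    At s1: q or Dia r is true.
    At s2: q or Dia r is true.
    At s4: q or Dia r is true.
    At s6: q or Dia r is true.
    At s7: q or Dia r is true.
  So Box (q or Dia r) is true at s0.

Yes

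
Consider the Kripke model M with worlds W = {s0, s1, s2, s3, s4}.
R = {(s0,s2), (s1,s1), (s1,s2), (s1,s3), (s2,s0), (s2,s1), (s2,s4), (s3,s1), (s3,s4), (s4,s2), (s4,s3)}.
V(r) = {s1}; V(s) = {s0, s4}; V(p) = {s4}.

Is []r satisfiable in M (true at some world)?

No

Let φ = []r. Evaluate φ at each world:
  s0 (successors {s2}): φ is false.
  s1 (successors {s1, s2, s3}): φ is false.
  s2 (successors {s0, s1, s4}): φ is false.
  s3 (successors {s1, s4}): φ is false.
  s4 (successors {s2, s3}): φ is false.
For instance, at s2:
  At s2: []r requires r at every successor {s0, s1, s4}.
    r fails at s0, so []r is false at s2.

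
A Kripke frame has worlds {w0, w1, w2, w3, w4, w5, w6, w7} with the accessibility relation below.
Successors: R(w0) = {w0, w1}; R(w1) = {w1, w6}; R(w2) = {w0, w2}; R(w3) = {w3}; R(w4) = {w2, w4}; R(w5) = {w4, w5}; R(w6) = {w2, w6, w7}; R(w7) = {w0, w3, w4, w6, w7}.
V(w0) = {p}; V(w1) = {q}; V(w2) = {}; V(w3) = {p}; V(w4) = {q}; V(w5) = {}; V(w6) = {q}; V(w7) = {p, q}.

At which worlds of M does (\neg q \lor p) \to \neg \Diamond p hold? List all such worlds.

Recall that \Diamond ψ holds at a world iff ψ holds at some accessible world.
Let φ = (\neg q \lor p) \to \neg \Diamond p. Evaluate φ at each world:
  w0 (successors {w0, w1}): φ is false.
  w1 (successors {w1, w6}): φ is true.
  w2 (successors {w0, w2}): φ is false.
  w3 (successors {w3}): φ is false.
  w4 (successors {w2, w4}): φ is true.
  w5 (successors {w4, w5}): φ is true.
  w6 (successors {w2, w6, w7}): φ is true.
  w7 (successors {w0, w3, w4, w6, w7}): φ is false.
For instance, at w7:
  At w7: \neg q \lor p is true, \neg \Diamond p is false, so (\neg q \lor p) \to \neg \Diamond p is false.
    At w7: \Diamond p is true, so \neg \Diamond p is false.
      At w7: \Diamond p requires p at some successor in {w0, w3, w4, w6, w7}.
        p holds at w0, so \Diamond p is true at w7.
Satisfying worlds: {w1, w4, w5, w6}

w1, w4, w5, w6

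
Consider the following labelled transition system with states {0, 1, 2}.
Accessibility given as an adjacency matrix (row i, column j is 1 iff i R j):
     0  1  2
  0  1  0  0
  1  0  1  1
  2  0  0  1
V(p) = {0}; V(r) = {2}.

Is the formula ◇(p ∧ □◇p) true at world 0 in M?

Yes

At 0: ◇(p ∧ □◇p) requires p ∧ □◇p at some successor in {0}.
  p ∧ □◇p holds at 0, so ◇(p ∧ □◇p) is true at 0.
    At 0: p is true, □◇p is true, so p ∧ □◇p is true.
      At 0: □◇p requires ◇p at every successor {0}.
        At 0: ◇p is true.
      So □◇p is true at 0.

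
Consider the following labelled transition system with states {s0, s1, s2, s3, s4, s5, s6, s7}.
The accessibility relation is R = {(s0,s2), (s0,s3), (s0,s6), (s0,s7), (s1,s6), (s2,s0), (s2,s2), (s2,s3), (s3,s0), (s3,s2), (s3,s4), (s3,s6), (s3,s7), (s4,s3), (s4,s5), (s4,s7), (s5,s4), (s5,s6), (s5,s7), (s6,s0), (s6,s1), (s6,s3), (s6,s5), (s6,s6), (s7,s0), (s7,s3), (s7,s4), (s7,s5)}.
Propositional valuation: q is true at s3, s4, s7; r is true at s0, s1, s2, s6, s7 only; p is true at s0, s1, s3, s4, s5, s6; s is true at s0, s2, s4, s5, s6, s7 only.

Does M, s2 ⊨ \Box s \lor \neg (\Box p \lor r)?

At s2: \Box s is false, \neg (\Box p \lor r) is false, so \Box s \lor \neg (\Box p \lor r) is false.
  At s2: \Box s requires s at every successor {s0, s2, s3}.
    s fails at s3, so \Box s is false at s2.
  At s2: \Box p \lor r is true, so \neg (\Box p \lor r) is false.
    At s2: \Box p is false, r is true, so \Box p \lor r is true.
      At s2: \Box p requires p at every successor {s0, s2, s3}.
        p fails at s2, so \Box p is false at s2.

No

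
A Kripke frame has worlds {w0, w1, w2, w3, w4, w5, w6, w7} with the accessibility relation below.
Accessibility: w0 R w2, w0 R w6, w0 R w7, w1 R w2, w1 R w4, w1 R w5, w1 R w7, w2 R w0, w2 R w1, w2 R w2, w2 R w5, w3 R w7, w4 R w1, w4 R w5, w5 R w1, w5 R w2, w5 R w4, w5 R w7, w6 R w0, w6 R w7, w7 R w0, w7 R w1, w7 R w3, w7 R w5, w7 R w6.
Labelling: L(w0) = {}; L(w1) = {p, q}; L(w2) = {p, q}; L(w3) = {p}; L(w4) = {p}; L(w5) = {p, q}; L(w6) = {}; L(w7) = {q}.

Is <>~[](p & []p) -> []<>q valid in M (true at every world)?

Yes

Let φ = <>~[](p & []p) -> []<>q. Evaluate φ at each world:
  w0 (successors {w2, w6, w7}): φ is true.
  w1 (successors {w2, w4, w5, w7}): φ is true.
  w2 (successors {w0, w1, w2, w5}): φ is true.
  w3 (successors {w7}): φ is true.
  w4 (successors {w1, w5}): φ is true.
  w5 (successors {w1, w2, w4, w7}): φ is true.
  w6 (successors {w0, w7}): φ is true.
  w7 (successors {w0, w1, w3, w5, w6}): φ is true.
For instance, at w5:
  At w5: <>~[](p & []p) is true, []<>q is true, so <>~[](p & []p) -> []<>q is true.
    At w5: <>~[](p & []p) requires ~[](p & []p) at some successor in {w1, w2, w4, w7}.
      ~[](p & []p) holds at w1, so <>~[](p & []p) is true at w5.
    At w5: []<>q requires <>q at every successor {w1, w2, w4, w7}.
      At w1: <>q is true.
      At w2: <>q is true.
      At w4: <>q is true.
      At w7: <>q is true.
    So []<>q is true at w5.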